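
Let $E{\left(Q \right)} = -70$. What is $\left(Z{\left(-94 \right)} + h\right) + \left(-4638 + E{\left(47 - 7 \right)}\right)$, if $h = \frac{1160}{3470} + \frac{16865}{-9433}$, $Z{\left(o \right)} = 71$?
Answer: $- \frac{15182822814}{3273251} \approx -4638.5$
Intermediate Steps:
$h = - \frac{4757927}{3273251}$ ($h = 1160 \cdot \frac{1}{3470} + 16865 \left(- \frac{1}{9433}\right) = \frac{116}{347} - \frac{16865}{9433} = - \frac{4757927}{3273251} \approx -1.4536$)
$\left(Z{\left(-94 \right)} + h\right) + \left(-4638 + E{\left(47 - 7 \right)}\right) = \left(71 - \frac{4757927}{3273251}\right) - 4708 = \frac{227642894}{3273251} - 4708 = - \frac{15182822814}{3273251}$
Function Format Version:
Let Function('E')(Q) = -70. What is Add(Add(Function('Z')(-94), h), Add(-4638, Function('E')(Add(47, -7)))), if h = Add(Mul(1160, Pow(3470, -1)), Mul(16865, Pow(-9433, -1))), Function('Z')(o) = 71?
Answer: Rational(-15182822814, 3273251) ≈ -4638.5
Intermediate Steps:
h = Rational(-4757927, 3273251) (h = Add(Mul(1160, Rational(1, 3470)), Mul(16865, Rational(-1, 9433))) = Add(Rational(116, 347), Rational(-16865, 9433)) = Rational(-4757927, 3273251) ≈ -1.4536)
Add(Add(Function('Z')(-94), h), Add(-4638, Function('E')(Add(47, -7)))) = Add(Add(71, Rational(-4757927, 3273251)), Add(-4638, -70)) = Add(Rational(227642894, 3273251), -4708) = Rational(-15182822814, 3273251)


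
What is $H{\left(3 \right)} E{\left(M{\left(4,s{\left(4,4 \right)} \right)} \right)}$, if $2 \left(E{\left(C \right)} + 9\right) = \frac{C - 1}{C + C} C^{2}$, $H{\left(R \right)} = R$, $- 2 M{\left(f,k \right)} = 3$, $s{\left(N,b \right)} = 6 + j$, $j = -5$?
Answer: $- \frac{387}{16} \approx -24.188$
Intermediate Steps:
$s{\left(N,b \right)} = 1$ ($s{\left(N,b \right)} = 6 - 5 = 1$)
$M{\left(f,k \right)} = - \frac{3}{2}$ ($M{\left(f,k \right)} = \left(- \frac{1}{2}\right) 3 = - \frac{3}{2}$)
$E{\left(C \right)} = -9 + \frac{C \left(-1 + C\right)}{4}$ ($E{\left(C \right)} = -9 + \frac{\frac{C - 1}{C + C} C^{2}}{2} = -9 + \frac{\frac{-1 + C}{2 C} C^{2}}{2} = -9 + \frac{\frac{1}{2} C \left(-1 + C\right)}{2} = -9 + \frac{C \left(-1 + C\right)}{4}$)
$H{\left(3 \right)} E{\left(M{\left(4,s{\left(4,4 \right)} \right)} \right)} = 3 \left(-9 - - \frac{3}{8} + \frac{\left(- \frac{3}{2}\right)^{2}}{4}\right) = 3 \left(-9 + \frac{3}{8} + \frac{1}{4} \cdot \frac{9}{4}\right) = 3 \left(-9 + \frac{3}{8} + \frac{9}{16}\right) = 3 \left(- \frac{129}{16}\right) = - \frac{387}{16}$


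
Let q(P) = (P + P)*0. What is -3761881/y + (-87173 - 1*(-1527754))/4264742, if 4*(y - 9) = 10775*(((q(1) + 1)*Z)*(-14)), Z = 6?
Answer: 4092351600062/241241528343 ≈ 16.964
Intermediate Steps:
q(P) = 0 (q(P) = (2*P)*0 = 0)
y = -226266 (y = 9 + (10775*(((0 + 1)*6)*(-14)))/4 = 9 + (10775*((1*6)*(-14)))/4 = 9 + (10775*(6*(-14)))/4 = 9 + (10775*(-84))/4 = 9 + (¼)*(-905100) = 9 - 226275 = -226266)
-3761881/y + (-87173 - 1*(-1527754))/4264742 = -3761881/(-226266) + (-87173 - 1*(-1527754))/4264742 = -3761881*(-1/226266) + (-87173 + 1527754)*(1/4264742) = 3761881/226266 + 1440581*(1/4264742) = 3761881/226266 + 1440581/4264742 = 4092351600062/241241528343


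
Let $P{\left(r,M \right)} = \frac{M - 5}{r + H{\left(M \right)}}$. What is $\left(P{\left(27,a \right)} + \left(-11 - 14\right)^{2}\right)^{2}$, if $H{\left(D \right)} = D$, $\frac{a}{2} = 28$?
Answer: $\frac{2696309476}{6889} \approx 3.9139 \cdot 10^{5}$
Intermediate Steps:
$a = 56$ ($a = 2 \cdot 28 = 56$)
$P{\left(r,M \right)} = \frac{-5 + M}{M + r}$ ($P{\left(r,M \right)} = \frac{M - 5}{r + M} = \frac{-5 + M}{M + r}$)
$\left(P{\left(27,a \right)} + \left(-11 - 14\right)^{2}\right)^{2} = \left(\frac{-5 + 56}{56 + 27} + \left(-11 - 14\right)^{2}\right)^{2} = \left(\frac{1}{83} \cdot 51 + \left(-25\right)^{2}\right)^{2} = \left(\frac{1}{83} \cdot 51 + 625\right)^{2} = \left(\frac{51}{83} + 625\right)^{2} = \left(\frac{51926}{83}\right)^{2} = \frac{2696309476}{6889}$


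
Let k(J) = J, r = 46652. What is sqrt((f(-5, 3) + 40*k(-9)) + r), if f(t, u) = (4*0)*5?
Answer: 2*sqrt(11573) ≈ 215.16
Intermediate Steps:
f(t, u) = 0 (f(t, u) = 0*5 = 0)
sqrt((f(-5, 3) + 40*k(-9)) + r) = sqrt((0 + 40*(-9)) + 46652) = sqrt((0 - 360) + 46652) = sqrt(-360 + 46652) = sqrt(46292) = 2*sqrt(11573)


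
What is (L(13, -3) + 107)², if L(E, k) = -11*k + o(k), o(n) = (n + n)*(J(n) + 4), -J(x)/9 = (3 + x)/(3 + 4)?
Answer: 13456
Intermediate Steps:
J(x) = -27/7 - 9*x/7 (J(x) = -9*(3 + x)/(3 + 4) = -9*(3 + x)/7 = -9*(3/7 + x/7) = -27/7 - 9*x/7)
o(n) = 2*n*(⅐ - 9*n/7) (o(n) = (n + n)*((-27/7 - 9*n/7) + 4) = (2*n)*(⅐ - 9*n/7) = 2*n*(⅐ - 9*n/7))
L(E, k) = -11*k + 2*k*(1 - 9*k)/7
(L(13, -3) + 107)² = ((3/7)*(-3)*(-25 - 6*(-3)) + 107)² = ((3/7)*(-3)*(-25 + 18) + 107)² = ((3/7)*(-3)*(-7) + 107)² = (9 + 107)² = 116² = 13456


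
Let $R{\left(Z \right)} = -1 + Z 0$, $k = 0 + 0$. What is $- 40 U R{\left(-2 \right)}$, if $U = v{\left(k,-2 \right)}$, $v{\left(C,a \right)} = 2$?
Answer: $80$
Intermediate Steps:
$k = 0$
$R{\left(Z \right)} = -1$ ($R{\left(Z \right)} = -1 + 0 = -1$)
$U = 2$
$- 40 U R{\left(-2 \right)} = \left(-40\right) 2 \left(-1\right) = \left(-80\right) \left(-1\right) = 80$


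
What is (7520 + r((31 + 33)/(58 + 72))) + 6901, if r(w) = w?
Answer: 937397/65 ≈ 14422.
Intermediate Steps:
(7520 + r((31 + 33)/(58 + 72))) + 6901 = (7520 + (31 + 33)/(58 + 72)) + 6901 = (7520 + 64/130) + 6901 = (7520 + 64*(1/130)) + 6901 = (7520 + 32/65) + 6901 = 488832/65 + 6901 = 937397/65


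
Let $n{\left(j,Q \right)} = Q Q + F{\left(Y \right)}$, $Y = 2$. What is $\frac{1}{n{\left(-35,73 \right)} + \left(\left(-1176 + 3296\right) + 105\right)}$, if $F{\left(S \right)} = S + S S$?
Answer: $\frac{1}{7560} \approx 0.00013228$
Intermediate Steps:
$F{\left(S \right)} = S + S^{2}$
$n{\left(j,Q \right)} = 6 + Q^{2}$ ($n{\left(j,Q \right)} = Q Q + 2 \left(1 + 2\right) = Q^{2} + 2 \cdot 3 = Q^{2} + 6 = 6 + Q^{2}$)
$\frac{1}{n{\left(-35,73 \right)} + \left(\left(-1176 + 3296\right) + 105\right)} = \frac{1}{\left(6 + 73^{2}\right) + \left(\left(-1176 + 3296\right) + 105\right)} = \frac{1}{\left(6 + 5329\right) + \left(2120 + 105\right)} = \frac{1}{5335 + 2225} = \frac{1}{7560}$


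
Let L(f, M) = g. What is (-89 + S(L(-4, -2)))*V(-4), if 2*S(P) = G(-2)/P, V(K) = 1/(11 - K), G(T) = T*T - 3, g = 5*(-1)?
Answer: -297/50 ≈ -5.9400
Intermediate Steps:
g = -5
G(T) = -3 + T² (G(T) = T² - 3 = -3 + T²)
L(f, M) = -5
S(P) = 1/(2*P) (S(P) = ((-3 + (-2)²)/P)/2 = ((-3 + 4)/P)/2 = (1/P)/2 = 1/(2*P))
(-89 + S(L(-4, -2)))*V(-4) = (-89 + (½)/(-5))*(-1/(-11 - 4)) = (-89 + (½)*(-⅕))*(-1/(-15)) = (-89 - ⅒)*(-1*(-1/15)) = -891/10*1/15 = -297/50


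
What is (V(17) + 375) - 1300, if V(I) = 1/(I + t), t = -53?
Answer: -33301/36 ≈ -925.03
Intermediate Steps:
V(I) = 1/(-53 + I) (V(I) = 1/(I - 53) = 1/(-53 + I))
(V(17) + 375) - 1300 = (1/(-53 + 17) + 375) - 1300 = (1/(-36) + 375) - 1300 = (-1/36 + 375) - 1300 = 13499/36 - 1300 = -33301/36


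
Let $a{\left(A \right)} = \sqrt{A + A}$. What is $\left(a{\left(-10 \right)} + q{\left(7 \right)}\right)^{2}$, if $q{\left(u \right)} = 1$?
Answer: $-19 + 4 i \sqrt{5} \approx -19.0 + 8.9443 i$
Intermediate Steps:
$a{\left(A \right)} = \sqrt{2} \sqrt{A}$ ($a{\left(A \right)} = \sqrt{2 A} = \sqrt{2} \sqrt{A}$)
$\left(a{\left(-10 \right)} + q{\left(7 \right)}\right)^{2} = \left(\sqrt{2} \sqrt{-10} + 1\right)^{2} = \left(\sqrt{2} i \sqrt{10} + 1\right)^{2} = \left(2 i \sqrt{5} + 1\right)^{2} = \left(1 + 2 i \sqrt{5}\right)^{2}$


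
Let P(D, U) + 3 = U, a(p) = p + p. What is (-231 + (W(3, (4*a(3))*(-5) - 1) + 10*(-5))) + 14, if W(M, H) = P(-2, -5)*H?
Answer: 701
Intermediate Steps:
a(p) = 2*p
P(D, U) = -3 + U
W(M, H) = -8*H (W(M, H) = (-3 - 5)*H = -8*H)
(-231 + (W(3, (4*a(3))*(-5) - 1) + 10*(-5))) + 14 = (-231 + (-8*((4*(2*3))*(-5) - 1) + 10*(-5))) + 14 = (-231 + (-8*((4*6)*(-5) - 1) - 50)) + 14 = (-231 + (-8*(24*(-5) - 1) - 50)) + 14 = (-231 + (-8*(-120 - 1) - 50)) + 14 = (-231 + (-8*(-121) - 50)) + 14 = (-231 + (968 - 50)) + 14 = (-231 + 918) + 14 = 687 + 14 = 701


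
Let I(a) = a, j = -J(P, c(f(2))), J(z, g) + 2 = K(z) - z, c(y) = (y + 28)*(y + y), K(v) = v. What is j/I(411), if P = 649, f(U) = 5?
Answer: 2/411 ≈ 0.0048662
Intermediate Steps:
c(y) = 2*y*(28 + y) (c(y) = (28 + y)*(2*y) = 2*y*(28 + y))
J(z, g) = -2 (J(z, g) = -2 + (z - z) = -2 + 0 = -2)
j = 2 (j = -1*(-2) = 2)
j/I(411) = 2/411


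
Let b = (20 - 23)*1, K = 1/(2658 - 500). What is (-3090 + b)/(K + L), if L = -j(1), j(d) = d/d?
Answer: 2224898/719 ≈ 3094.4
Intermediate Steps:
j(d) = 1
L = -1 (L = -1*1 = -1)
K = 1/2158 ≈ 0.00046339
b = -3 (b = -3*1 = -3)
(-3090 + b)/(K + L) = (-3090 - 3)/(1/2158 - 1) = -3093/(-2157/2158) = -3093*(-2158/2157) = 2224898/719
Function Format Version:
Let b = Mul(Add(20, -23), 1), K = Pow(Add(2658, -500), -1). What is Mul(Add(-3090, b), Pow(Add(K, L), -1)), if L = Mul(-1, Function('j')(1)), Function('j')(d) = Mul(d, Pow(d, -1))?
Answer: Rational(2224898, 719) ≈ 3094.4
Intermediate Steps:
Function('j')(d) = 1
L = -1 (L = Mul(-1, 1) = -1)
K = Rational(1, 2158) (K = Pow(2158, -1) = Rational(1, 2158) ≈ 0.00046339)
b = -3 (b = Mul(-3, 1) = -3)
Mul(Add(-3090, b), Pow(Add(K, L), -1)) = Mul(Add(-3090, -3), Pow(Add(Rational(1, 2158), -1), -1)) = Mul(-3093, Pow(Rational(-2157, 2158), -1)) = Mul(-3093, Rational(-2158, 2157)) = Rational(2224898, 719)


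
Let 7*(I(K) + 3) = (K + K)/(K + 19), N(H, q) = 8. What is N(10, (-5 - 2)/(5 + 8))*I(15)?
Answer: -2736/119 ≈ -22.992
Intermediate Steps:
I(K) = -3 + 2*K/(7*(19 + K)) (I(K) = -3 + ((K + K)/(K + 19))/7 = -3 + ((2*K)/(19 + K))/7 = -3 + (2*K/(19 + K))/7 = -3 + 2*K/(7*(19 + K)))
N(10, (-5 - 2)/(5 + 8))*I(15) = 8*(19*(-21 - 1*15)/(7*(19 + 15))) = 8*((19/7)*(-21 - 15)/34) = 8*((19/7)*(1/34)*(-36)) = 8*(-342/119) = -2736/119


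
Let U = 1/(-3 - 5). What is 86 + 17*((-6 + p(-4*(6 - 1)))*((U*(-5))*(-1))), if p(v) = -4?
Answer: 769/4 ≈ 192.25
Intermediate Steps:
U = -1/8 (U = 1/(-8) = -1/8 ≈ -0.12500)
86 + 17*((-6 + p(-4*(6 - 1)))*((U*(-5))*(-1))) = 86 + 17*((-6 - 4)*(-1/8*(-5)*(-1))) = 86 + 17*(-25*(-1)/4) = 86 + 17*(-10*(-5/8)) = 86 + 17*(25/4) = 86 + 425/4 = 769/4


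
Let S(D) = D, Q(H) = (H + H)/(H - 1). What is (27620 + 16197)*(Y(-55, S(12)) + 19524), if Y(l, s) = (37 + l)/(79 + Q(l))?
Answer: 1939358122068/2267 ≈ 8.5547e+8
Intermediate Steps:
Q(H) = 2*H/(-1 + H) (Q(H) = (2*H)/(-1 + H) = 2*H/(-1 + H))
Y(l, s) = (37 + l)/(79 + 2*l/(-1 + l))
(27620 + 16197)*(Y(-55, S(12)) + 19524) = (27620 + 16197)*((-1 - 55)*(37 - 55)/(-79 + 81*(-55)) + 19524) = 43817*(-56*(-18)/(-79 - 4455) + 19524) = 43817*(-56*(-18)/(-4534) + 19524) = 43817*(-1/4534*(-56)*(-18) + 19524) = 43817*(-504/2267 + 19524) = 43817*(44260404/2267) = 1939358122068/2267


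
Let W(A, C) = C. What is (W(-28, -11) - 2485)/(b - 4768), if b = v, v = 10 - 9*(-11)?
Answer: 832/1553 ≈ 0.53574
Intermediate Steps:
v = 109 (v = 10 + 99 = 109)
b = 109
(W(-28, -11) - 2485)/(b - 4768) = (-11 - 2485)/(109 - 4768) = -2496/(-4659) = -2496*(-1/4659) = 832/1553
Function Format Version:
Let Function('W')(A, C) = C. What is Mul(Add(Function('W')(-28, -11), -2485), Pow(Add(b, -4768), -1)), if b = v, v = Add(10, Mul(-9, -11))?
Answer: Rational(832, 1553) ≈ 0.53574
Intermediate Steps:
v = 109 (v = Add(10, 99) = 109)
b = 109
Mul(Add(Function('W')(-28, -11), -2485), Pow(Add(b, -4768), -1)) = Mul(Add(-11, -2485), Pow(Add(109, -4768), -1)) = Mul(-2496, Pow(-4659, -1)) = Mul(-2496, Rational(-1, 4659)) = Rational(832, 1553)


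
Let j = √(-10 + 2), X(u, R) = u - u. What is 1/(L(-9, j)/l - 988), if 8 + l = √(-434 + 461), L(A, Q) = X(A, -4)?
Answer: -1/988 ≈ -0.0010121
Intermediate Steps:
X(u, R) = 0
j = 2*I*√2 (j = √(-8) = 2*I*√2 ≈ 2.8284*I)
L(A, Q) = 0
l = -8 + 3*√3 (l = -8 + √(-434 + 461) = -8 + √27 = -8 + 3*√3 ≈ -2.8038)
1/(L(-9, j)/l - 988) = 1/(0/(-8 + 3*√3) - 988) = 1/(0 - 988) = 1/(-988) = -1/988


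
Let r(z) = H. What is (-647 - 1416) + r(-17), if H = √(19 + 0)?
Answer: -2063 + √19 ≈ -2058.6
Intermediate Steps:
H = √19 ≈ 4.3589
r(z) = √19
(-647 - 1416) + r(-17) = (-647 - 1416) + √19 = -2063 + √19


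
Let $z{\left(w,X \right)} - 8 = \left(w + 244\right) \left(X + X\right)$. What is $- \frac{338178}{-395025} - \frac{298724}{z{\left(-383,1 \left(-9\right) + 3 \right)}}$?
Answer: $- \frac{9786388481}{55171825} \approx -177.38$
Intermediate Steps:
$z{\left(w,X \right)} = 8 + 2 X \left(244 + w\right)$ ($z{\left(w,X \right)} = 8 + \left(w + 244\right) \left(X + X\right) = 8 + \left(244 + w\right) 2 X = 8 + 2 X \left(244 + w\right)$)
$- \frac{338178}{-395025} - \frac{298724}{z{\left(-383,1 \left(-9\right) + 3 \right)}} = - \frac{338178}{-395025} - \frac{298724}{8 + 488 \left(1 \left(-9\right) + 3\right) + 2 \left(1 \left(-9\right) + 3\right) \left(-383\right)} = \left(-338178\right) \left(- \frac{1}{395025}\right) - \frac{298724}{8 + 488 \left(-9 + 3\right) + 2 \left(-9 + 3\right) \left(-383\right)} = \frac{112726}{131675} - \frac{298724}{8 + 488 \left(-6\right) + 2 \left(-6\right) \left(-383\right)} = \frac{112726}{131675} - \frac{298724}{8 - 2928 + 4596} = \frac{112726}{131675} - \frac{298724}{1676} = \frac{112726}{131675} - \frac{74681}{419} = - \frac{9786388481}{55171825}$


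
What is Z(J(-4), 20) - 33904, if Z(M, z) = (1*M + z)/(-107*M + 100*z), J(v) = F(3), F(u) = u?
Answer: -2474991/73 ≈ -33904.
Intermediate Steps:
J(v) = 3
Z(M, z) = (M + z)/(-107*M + 100*z)
Z(J(-4), 20) - 33904 = (3 + 20)/(-107*3 + 100*20) - 33904 = 23/(-321 + 2000) - 33904 = 23/1679 - 33904 = (1/1679)*23 - 33904 = 1/73 - 33904 = -2474991/73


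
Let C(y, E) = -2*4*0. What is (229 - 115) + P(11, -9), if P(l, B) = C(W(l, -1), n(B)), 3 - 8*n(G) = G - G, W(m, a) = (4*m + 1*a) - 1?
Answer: 114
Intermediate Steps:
W(m, a) = -1 + a + 4*m (W(m, a) = (4*m + a) - 1 = (a + 4*m) - 1 = -1 + a + 4*m)
n(G) = 3/8 (n(G) = 3/8 - (G - G)/8 = 3/8 - ⅛*0 = 3/8 + 0 = 3/8)
C(y, E) = 0 (C(y, E) = -8*0 = 0)
P(l, B) = 0
(229 - 115) + P(11, -9) = (229 - 115) + 0 = 114 + 0 = 114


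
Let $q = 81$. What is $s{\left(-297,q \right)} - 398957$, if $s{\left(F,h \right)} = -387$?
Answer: $-399344$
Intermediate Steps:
$s{\left(-297,q \right)} - 398957 = -387 - 398957 = -399344$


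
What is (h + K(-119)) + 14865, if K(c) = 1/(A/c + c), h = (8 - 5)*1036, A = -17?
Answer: 14953529/832 ≈ 17973.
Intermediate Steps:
h = 3108 (h = 3*1036 = 3108)
K(c) = 1/(c - 17/c) (K(c) = 1/(-17/c + c) = 1/(c - 17/c))
(h + K(-119)) + 14865 = (3108 - 119/(-17 + (-119)²)) + 14865 = (3108 - 119/(-17 + 14161)) + 14865 = (3108 - 119/14144) + 14865 = (3108 - 119*1/14144) + 14865 = (3108 - 7/832) + 14865 = 2585849/832 + 14865 = 14953529/832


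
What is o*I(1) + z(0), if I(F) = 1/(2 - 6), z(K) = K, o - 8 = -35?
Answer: 27/4 ≈ 6.7500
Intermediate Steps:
o = -27 (o = 8 - 35 = -27)
I(F) = -¼ (I(F) = 1/(-4) = -¼)
o*I(1) + z(0) = -27*(-¼) + 0 = 27/4 + 0 = 27/4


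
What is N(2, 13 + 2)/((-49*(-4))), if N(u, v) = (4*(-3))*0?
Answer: 0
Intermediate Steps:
N(u, v) = 0 (N(u, v) = -12*0 = 0)
N(2, 13 + 2)/((-49*(-4))) = 0/((-49*(-4))) = 0/196 = 0*(1/196) = 0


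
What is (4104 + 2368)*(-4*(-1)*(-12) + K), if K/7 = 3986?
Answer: 180271088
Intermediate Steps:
K = 27902 (K = 7*3986 = 27902)
(4104 + 2368)*(-4*(-1)*(-12) + K) = (4104 + 2368)*(-4*(-1)*(-12) + 27902) = 6472*(4*(-12) + 27902) = 6472*(-48 + 27902) = 6472*27854 = 180271088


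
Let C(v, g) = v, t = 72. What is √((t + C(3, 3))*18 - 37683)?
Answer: 3*I*√4037 ≈ 190.61*I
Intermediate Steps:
√((t + C(3, 3))*18 - 37683) = √((72 + 3)*18 - 37683) = √(75*18 - 37683) = √(1350 - 37683) = √(-36333) = 3*I*√4037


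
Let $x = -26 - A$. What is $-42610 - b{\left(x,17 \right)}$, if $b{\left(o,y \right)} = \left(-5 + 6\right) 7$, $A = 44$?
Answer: $-42617$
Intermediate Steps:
$x = -70$ ($x = -26 - 44 = -70$)
$b{\left(o,y \right)} = 7$ ($b{\left(o,y \right)} = 1 \cdot 7 = 7$)
$-42610 - b{\left(x,17 \right)} = -42610 - 7 = -42617$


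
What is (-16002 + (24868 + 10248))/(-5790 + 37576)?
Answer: 9557/15893 ≈ 0.60133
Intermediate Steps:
(-16002 + (24868 + 10248))/(-5790 + 37576) = (-16002 + 35116)/31786 = 19114*(1/31786) = 9557/15893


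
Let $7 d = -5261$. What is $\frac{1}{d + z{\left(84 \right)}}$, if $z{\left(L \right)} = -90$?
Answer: $- \frac{7}{5891} \approx -0.0011883$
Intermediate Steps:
$d = - \frac{5261}{7}$ ($d = \frac{1}{7} \left(-5261\right) = - \frac{5261}{7} \approx -751.57$)
$\frac{1}{d + z{\left(84 \right)}} = \frac{1}{- \frac{5261}{7} - 90} = \frac{1}{- \frac{5891}{7}} = - \frac{7}{5891}$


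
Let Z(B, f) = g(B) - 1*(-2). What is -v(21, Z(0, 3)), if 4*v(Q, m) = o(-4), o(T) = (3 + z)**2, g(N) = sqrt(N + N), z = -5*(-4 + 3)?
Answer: -16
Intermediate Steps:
z = 5 (z = -5*(-1) = 5)
g(N) = sqrt(2)*sqrt(N) (g(N) = sqrt(2*N) = sqrt(2)*sqrt(N))
o(T) = 64 (o(T) = (3 + 5)**2 = 8**2 = 64)
Z(B, f) = 2 + sqrt(2)*sqrt(B) (Z(B, f) = sqrt(2)*sqrt(B) - 1*(-2) = sqrt(2)*sqrt(B) + 2 = 2 + sqrt(2)*sqrt(B))
v(Q, m) = 16 (v(Q, m) = (1/4)*64 = 16)
-v(21, Z(0, 3)) = -1*16 = -16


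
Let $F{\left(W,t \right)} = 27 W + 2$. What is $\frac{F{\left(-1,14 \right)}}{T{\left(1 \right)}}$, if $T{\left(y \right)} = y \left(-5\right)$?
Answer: $5$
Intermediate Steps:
$T{\left(y \right)} = - 5 y$
$F{\left(W,t \right)} = 2 + 27 W$
$\frac{F{\left(-1,14 \right)}}{T{\left(1 \right)}} = \frac{2 + 27 \left(-1\right)}{\left(-5\right) 1} = \frac{2 - 27}{-5} = \left(-25\right) \left(- \frac{1}{5}\right) = 5$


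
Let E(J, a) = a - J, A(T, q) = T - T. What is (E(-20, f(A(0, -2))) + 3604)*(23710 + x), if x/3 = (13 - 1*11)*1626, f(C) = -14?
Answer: 120812260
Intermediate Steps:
A(T, q) = 0
x = 9756 (x = 3*((13 - 1*11)*1626) = 3*((13 - 11)*1626) = 3*(2*1626) = 3*3252 = 9756)
(E(-20, f(A(0, -2))) + 3604)*(23710 + x) = ((-14 - 1*(-20)) + 3604)*(23710 + 9756) = ((-14 + 20) + 3604)*33466 = (6 + 3604)*33466 = 3610*33466 = 120812260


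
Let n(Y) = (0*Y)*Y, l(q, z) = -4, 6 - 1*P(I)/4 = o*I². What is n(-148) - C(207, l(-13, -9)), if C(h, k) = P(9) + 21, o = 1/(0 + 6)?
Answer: 9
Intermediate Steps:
o = ⅙ (o = 1/6 = ⅙ ≈ 0.16667)
P(I) = 24 - 2*I²/3
C(h, k) = -9 (C(h, k) = (24 - ⅔*9²) + 21 = (24 - ⅔*81) + 21 = (24 - 54) + 21 = -30 + 21 = -9)
n(Y) = 0 (n(Y) = 0*Y = 0)
n(-148) - C(207, l(-13, -9)) = 0 - 1*(-9) = 0 + 9 = 9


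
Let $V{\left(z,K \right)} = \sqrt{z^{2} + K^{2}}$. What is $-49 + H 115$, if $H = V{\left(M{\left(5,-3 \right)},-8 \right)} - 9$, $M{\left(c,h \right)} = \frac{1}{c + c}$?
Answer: $-1084 + \frac{23 \sqrt{6401}}{2} \approx -163.93$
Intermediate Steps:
$M{\left(c,h \right)} = \frac{1}{2 c}$
$V{\left(z,K \right)} = \sqrt{K^{2} + z^{2}}$
$H = -9 + \frac{\sqrt{6401}}{10}$ ($H = \sqrt{\left(-8\right)^{2} + \left(\frac{1}{2 \cdot 5}\right)^{2}} - 9 = \sqrt{64 + \left(\frac{1}{2} \cdot \frac{1}{5}\right)^{2}} - 9 = \sqrt{64 + \left(\frac{1}{10}\right)^{2}} - 9 = \sqrt{64 + \frac{1}{100}} - 9 = \sqrt{\frac{6401}{100}} - 9 = \frac{\sqrt{6401}}{10} - 9 = -9 + \frac{\sqrt{6401}}{10} \approx -0.99938$)
$-49 + H 115 = -49 + \left(-9 + \frac{\sqrt{6401}}{10}\right) 115 = -49 - \left(1035 - \frac{23 \sqrt{6401}}{2}\right) = -1084 + \frac{23 \sqrt{6401}}{2}$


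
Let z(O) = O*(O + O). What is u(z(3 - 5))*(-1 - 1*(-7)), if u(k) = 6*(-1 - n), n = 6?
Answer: -252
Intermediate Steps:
z(O) = 2*O² (z(O) = O*(2*O) = 2*O²)
u(k) = -42 (u(k) = 6*(-1 - 1*6) = 6*(-1 - 6) = 6*(-7) = -42)
u(z(3 - 5))*(-1 - 1*(-7)) = -42*(-1 - 1*(-7)) = -42*(-1 + 7) = -42*6 = -252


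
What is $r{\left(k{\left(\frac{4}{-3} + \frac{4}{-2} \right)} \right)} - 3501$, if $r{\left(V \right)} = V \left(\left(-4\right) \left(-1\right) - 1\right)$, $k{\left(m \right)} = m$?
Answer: $-3511$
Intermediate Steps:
$r{\left(V \right)} = 3 V$ ($r{\left(V \right)} = V \left(4 - 1\right) = V 3 = 3 V$)
$r{\left(k{\left(\frac{4}{-3} + \frac{4}{-2} \right)} \right)} - 3501 = 3 \left(\frac{4}{-3} + \frac{4}{-2}\right) - 3501 = 3 \left(4 \left(- \frac{1}{3}\right) + 4 \left(- \frac{1}{2}\right)\right) - 3501 = 3 \left(- \frac{4}{3} - 2\right) - 3501 = 3 \left(- \frac{10}{3}\right) - 3501 = -10 - 3501 = -3511$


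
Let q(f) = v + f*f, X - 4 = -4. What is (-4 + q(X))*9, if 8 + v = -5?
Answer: -153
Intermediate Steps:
v = -13 (v = -8 - 5 = -13)
X = 0 (X = 4 - 4 = 0)
q(f) = -13 + f² (q(f) = -13 + f*f = -13 + f²)
(-4 + q(X))*9 = (-4 + (-13 + 0²))*9 = (-4 + (-13 + 0))*9 = (-4 - 13)*9 = -17*9 = -153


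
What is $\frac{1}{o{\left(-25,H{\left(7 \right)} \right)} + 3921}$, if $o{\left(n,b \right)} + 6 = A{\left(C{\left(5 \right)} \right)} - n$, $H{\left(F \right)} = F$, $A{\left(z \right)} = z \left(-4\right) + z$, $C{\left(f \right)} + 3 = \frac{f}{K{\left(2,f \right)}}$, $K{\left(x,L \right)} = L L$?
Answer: $\frac{5}{19742} \approx 0.00025327$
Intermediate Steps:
$K{\left(x,L \right)} = L^{2}$
$C{\left(f \right)} = -3 + \frac{1}{f}$ ($C{\left(f \right)} = -3 + \frac{f}{f^{2}} = -3 + \frac{1}{f}$)
$A{\left(z \right)} = - 3 z$ ($A{\left(z \right)} = - 4 z + z = - 3 z$)
$o{\left(n,b \right)} = \frac{12}{5} - n$ ($o{\left(n,b \right)} = -6 - \left(n + 3 \left(-3 + \frac{1}{5}\right)\right) = -6 - \left(- \frac{42}{5} + n\right) = \frac{12}{5} - n$)
$\frac{1}{o{\left(-25,H{\left(7 \right)} \right)} + 3921} = \frac{1}{\left(\frac{12}{5} - -25\right) + 3921} = \frac{1}{\left(\frac{12}{5} + 25\right) + 3921} = \frac{1}{\frac{137}{5} + 3921} = \frac{1}{\frac{19742}{5}} = \frac{5}{19742}$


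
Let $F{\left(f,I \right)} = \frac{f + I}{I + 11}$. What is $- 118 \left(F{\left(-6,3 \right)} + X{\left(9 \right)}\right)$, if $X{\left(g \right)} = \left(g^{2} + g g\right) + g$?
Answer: $- \frac{141069}{7} \approx -20153.0$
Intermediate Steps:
$F{\left(f,I \right)} = \frac{I + f}{11 + I}$
$X{\left(g \right)} = g + 2 g^{2}$ ($X{\left(g \right)} = \left(g^{2} + g^{2}\right) + g = 2 g^{2} + g = g + 2 g^{2}$)
$- 118 \left(F{\left(-6,3 \right)} + X{\left(9 \right)}\right) = - 118 \left(\frac{3 - 6}{11 + 3} + 9 \left(1 + 2 \cdot 9\right)\right) = - 118 \left(\frac{1}{14} \left(-3\right) + 9 \left(1 + 18\right)\right) = - 118 \left(\frac{1}{14} \left(-3\right) + 9 \cdot 19\right) = - 118 \left(- \frac{3}{14} + 171\right) = \left(-118\right) \frac{2391}{14} = - \frac{141069}{7}$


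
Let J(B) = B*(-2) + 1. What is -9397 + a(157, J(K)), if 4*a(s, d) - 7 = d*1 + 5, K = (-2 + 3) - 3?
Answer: -37571/4 ≈ -9392.8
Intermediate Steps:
K = -2 (K = 1 - 3 = -2)
J(B) = 1 - 2*B (J(B) = -2*B + 1 = 1 - 2*B)
a(s, d) = 3 + d/4 (a(s, d) = 7/4 + (d*1 + 5)/4 = 7/4 + (d + 5)/4 = 7/4 + (5 + d)/4 = 7/4 + (5/4 + d/4) = 3 + d/4)
-9397 + a(157, J(K)) = -9397 + (3 + (1 - 2*(-2))/4) = -9397 + (3 + (1 + 4)/4) = -9397 + (3 + (1/4)*5) = -9397 + (3 + 5/4) = -9397 + 17/4 = -37571/4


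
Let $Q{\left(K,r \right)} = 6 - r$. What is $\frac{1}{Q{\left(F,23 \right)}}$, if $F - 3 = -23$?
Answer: $- \frac{1}{17} \approx -0.058824$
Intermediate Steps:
$F = -20$ ($F = 3 - 23 = -20$)
$\frac{1}{Q{\left(F,23 \right)}} = \frac{1}{6 - 23} = \frac{1}{-17} = - \frac{1}{17}$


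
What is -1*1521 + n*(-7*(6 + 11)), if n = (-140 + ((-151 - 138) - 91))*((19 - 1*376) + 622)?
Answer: 16396679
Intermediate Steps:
n = -137800 (n = (-140 + (-289 - 91))*((19 - 376) + 622) = (-140 - 380)*(-357 + 622) = -520*265 = -137800)
-1*1521 + n*(-7*(6 + 11)) = -1*1521 - (-964600)*(6 + 11) = -1521 - (-964600)*17 = -1521 - 137800*(-119) = -1521 + 16398200 = 16396679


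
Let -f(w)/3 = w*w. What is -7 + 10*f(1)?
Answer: -37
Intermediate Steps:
f(w) = -3*w**2 (f(w) = -3*w*w = -3*w**2)
-7 + 10*f(1) = -7 + 10*(-3*1**2) = -7 + 10*(-3*1) = -7 + 10*(-3) = -7 - 30 = -37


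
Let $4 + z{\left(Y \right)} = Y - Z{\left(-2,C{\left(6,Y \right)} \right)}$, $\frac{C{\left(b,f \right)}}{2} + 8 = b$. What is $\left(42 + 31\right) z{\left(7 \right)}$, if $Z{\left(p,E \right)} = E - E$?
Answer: $219$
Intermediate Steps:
$C{\left(b,f \right)} = -16 + 2 b$
$Z{\left(p,E \right)} = 0$
$z{\left(Y \right)} = -4 + Y$ ($z{\left(Y \right)} = -4 + \left(Y - 0\right) = -4 + \left(Y + 0\right) = -4 + Y$)
$\left(42 + 31\right) z{\left(7 \right)} = \left(42 + 31\right) \left(-4 + 7\right) = 73 \cdot 3 = 219$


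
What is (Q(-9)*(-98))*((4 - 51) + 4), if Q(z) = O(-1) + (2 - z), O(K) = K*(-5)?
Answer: 67424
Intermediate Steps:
O(K) = -5*K
Q(z) = 7 - z (Q(z) = -5*(-1) + (2 - z) = 5 + (2 - z) = 7 - z)
(Q(-9)*(-98))*((4 - 51) + 4) = ((7 - 1*(-9))*(-98))*((4 - 51) + 4) = ((7 + 9)*(-98))*(-47 + 4) = (16*(-98))*(-43) = -1568*(-43) = 67424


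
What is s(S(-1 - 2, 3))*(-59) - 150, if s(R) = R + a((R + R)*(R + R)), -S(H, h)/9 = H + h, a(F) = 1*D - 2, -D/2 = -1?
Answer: -150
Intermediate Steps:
D = 2 (D = -2*(-1) = 2)
a(F) = 0 (a(F) = 1*2 - 2 = 2 - 2 = 0)
S(H, h) = -9*H - 9*h (S(H, h) = -9*(H + h) = -9*H - 9*h)
s(R) = R (s(R) = R + 0 = R)
s(S(-1 - 2, 3))*(-59) - 150 = (-9*(-1 - 2) - 9*3)*(-59) - 150 = (-9*(-3) - 27)*(-59) - 150 = (27 - 27)*(-59) - 150 = 0*(-59) - 150 = 0 - 150 = -150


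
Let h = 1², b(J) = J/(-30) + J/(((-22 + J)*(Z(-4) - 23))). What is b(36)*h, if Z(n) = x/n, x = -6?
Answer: -1986/1505 ≈ -1.3196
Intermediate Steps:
Z(n) = -6/n
b(J) = -J/30 + J/(473 - 43*J/2) (b(J) = J/(-30) + J/(((-22 + J)*(-6/(-4) - 23))) = J*(-1/30) + J/(((-22 + J)*(-6*(-¼) - 23))) = -J/30 + J/(((-22 + J)*(3/2 - 23))) = -J/30 + J/(((-22 + J)*(-43/2))) = -J/30 + J/(473 - 43*J/2))
h = 1
b(36)*h = ((1/1290)*36*(886 - 43*36)/(-22 + 36))*1 = ((1/1290)*36*(886 - 1548)/14)*1 = ((1/1290)*36*(1/14)*(-662))*1 = -1986/1505*1 = -1986/1505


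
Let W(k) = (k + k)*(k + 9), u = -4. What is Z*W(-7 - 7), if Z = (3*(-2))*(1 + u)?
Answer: 2520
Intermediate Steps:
Z = 18 (Z = (3*(-2))*(1 - 4) = -6*(-3) = 18)
W(k) = 2*k*(9 + k) (W(k) = (2*k)*(9 + k) = 2*k*(9 + k))
Z*W(-7 - 7) = 18*(2*(-7 - 7)*(9 + (-7 - 7))) = 18*(2*(-14)*(9 - 14)) = 18*(2*(-14)*(-5)) = 18*140 = 2520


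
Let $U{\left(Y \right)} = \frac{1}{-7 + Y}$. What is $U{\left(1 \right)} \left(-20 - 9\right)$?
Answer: $\frac{29}{6} \approx 4.8333$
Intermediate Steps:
$U{\left(1 \right)} \left(-20 - 9\right) = \frac{-20 - 9}{-7 + 1} = \frac{1}{-6} \left(-29\right) = \left(- \frac{1}{6}\right) \left(-29\right) = \frac{29}{6}$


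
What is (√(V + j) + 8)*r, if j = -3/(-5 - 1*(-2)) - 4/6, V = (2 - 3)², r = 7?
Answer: 56 + 14*√3/3 ≈ 64.083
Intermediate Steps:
V = 1 (V = (-1)² = 1)
j = ⅓ (j = -3/(-5 + 2) - 4*⅙ = -3/(-3) - ⅔ = -3*(-⅓) - ⅔ = 1 - ⅔ = ⅓ ≈ 0.33333)
(√(V + j) + 8)*r = (√(1 + ⅓) + 8)*7 = (√(4/3) + 8)*7 = (2*√3/3 + 8)*7 = (8 + 2*√3/3)*7 = 56 + 14*√3/3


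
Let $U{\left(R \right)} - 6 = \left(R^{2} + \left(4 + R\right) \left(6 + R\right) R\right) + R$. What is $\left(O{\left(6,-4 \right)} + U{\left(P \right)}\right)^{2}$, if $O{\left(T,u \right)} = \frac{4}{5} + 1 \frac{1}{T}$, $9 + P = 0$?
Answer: $\frac{2825761}{900} \approx 3139.7$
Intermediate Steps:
$P = -9$ ($P = -9 + 0 = -9$)
$U{\left(R \right)} = 6 + R + R^{2} + R \left(4 + R\right) \left(6 + R\right)$ ($U{\left(R \right)} = 6 + \left(\left(R^{2} + \left(4 + R\right) \left(6 + R\right) R\right) + R\right) = 6 + \left(\left(R^{2} + R \left(4 + R\right) \left(6 + R\right)\right) + R\right) = 6 + \left(R + R^{2} + R \left(4 + R\right) \left(6 + R\right)\right) = 6 + R + R^{2} + R \left(4 + R\right) \left(6 + R\right)$)
$O{\left(T,u \right)} = \frac{4}{5} + \frac{1}{T}$ ($O{\left(T,u \right)} = 4 \cdot \frac{1}{5} + \frac{1}{T} = \frac{4}{5} + \frac{1}{T}$)
$\left(O{\left(6,-4 \right)} + U{\left(P \right)}\right)^{2} = \left(\left(\frac{4}{5} + \frac{1}{6}\right) + \left(6 + \left(-9\right)^{3} + 11 \left(-9\right)^{2} + 25 \left(-9\right)\right)\right)^{2} = \left(\left(\frac{4}{5} + \frac{1}{6}\right) + \left(6 - 729 + 11 \cdot 81 - 225\right)\right)^{2} = \left(\frac{29}{30} + \left(6 - 729 + 891 - 225\right)\right)^{2} = \left(\frac{29}{30} - 57\right)^{2} = \left(- \frac{1681}{30}\right)^{2} = \frac{2825761}{900}$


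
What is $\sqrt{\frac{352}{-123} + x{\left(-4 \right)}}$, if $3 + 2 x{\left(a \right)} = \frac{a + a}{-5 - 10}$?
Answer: $\frac{i \sqrt{688390}}{410} \approx 2.0236 i$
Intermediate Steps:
$x{\left(a \right)} = - \frac{3}{2} - \frac{a}{15}$ ($x{\left(a \right)} = - \frac{3}{2} + \frac{\left(a + a\right) \frac{1}{-5 - 10}}{2} = - \frac{3}{2} + \frac{2 a \frac{1}{-15}}{2} = - \frac{3}{2} + \frac{2 a \left(- \frac{1}{15}\right)}{2} = - \frac{3}{2} + \frac{\left(- \frac{2}{15}\right) a}{2} = - \frac{3}{2} - \frac{a}{15}$)
$\sqrt{\frac{352}{-123} + x{\left(-4 \right)}} = \sqrt{\frac{352}{-123} - \frac{37}{30}} = \sqrt{352 \left(- \frac{1}{123}\right) + \left(- \frac{3}{2} + \frac{4}{15}\right)} = \sqrt{- \frac{352}{123} - \frac{37}{30}} = \sqrt{- \frac{1679}{410}} = \frac{i \sqrt{688390}}{410}$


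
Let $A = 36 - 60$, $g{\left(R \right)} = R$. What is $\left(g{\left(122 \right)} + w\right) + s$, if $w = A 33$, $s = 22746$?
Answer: $22076$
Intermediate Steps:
$A = -24$ ($A = 36 - 60 = -24$)
$w = -792$ ($w = \left(-24\right) 33 = -792$)
$\left(g{\left(122 \right)} + w\right) + s = \left(122 - 792\right) + 22746 = -670 + 22746 = 22076$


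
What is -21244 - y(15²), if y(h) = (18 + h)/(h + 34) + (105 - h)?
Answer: -5471359/259 ≈ -21125.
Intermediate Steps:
y(h) = 105 - h + (18 + h)/(34 + h) (y(h) = (18 + h)/(34 + h) + (105 - h) = 105 - h + (18 + h)/(34 + h))
-21244 - y(15²) = -21244 - (3588 - (15²)² + 72*15²)/(34 + 15²) = -21244 - (3588 - 1*225² + 72*225)/(34 + 225) = -21244 - (3588 - 1*50625 + 16200)/259 = -21244 - (3588 - 50625 + 16200)/259 = -21244 - (-30837)/259 = -21244 - 1*(-30837/259) = -21244 + 30837/259 = -5471359/259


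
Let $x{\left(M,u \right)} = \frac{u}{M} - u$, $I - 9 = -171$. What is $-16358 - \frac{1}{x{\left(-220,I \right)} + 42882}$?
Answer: $- \frac{77453837828}{4734921} \approx -16358.0$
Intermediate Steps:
$I = -162$ ($I = 9 - 171 = -162$)
$x{\left(M,u \right)} = - u + \frac{u}{M}$
$-16358 - \frac{1}{x{\left(-220,I \right)} + 42882} = -16358 - \frac{1}{\left(\left(-1\right) \left(-162\right) - \frac{162}{-220}\right) + 42882} = -16358 - \frac{1}{\left(162 - - \frac{81}{110}\right) + 42882} = -16358 - \frac{1}{\left(162 + \frac{81}{110}\right) + 42882} = -16358 - \frac{1}{\frac{17901}{110} + 42882} = -16358 - \frac{1}{\frac{4734921}{110}} = -16358 - \frac{110}{4734921} = - \frac{77453837828}{4734921}$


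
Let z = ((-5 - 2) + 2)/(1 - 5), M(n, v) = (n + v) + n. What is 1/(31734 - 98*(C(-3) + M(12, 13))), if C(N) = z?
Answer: 2/55971 ≈ 3.5733e-5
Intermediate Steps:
M(n, v) = v + 2*n
z = 5/4 (z = (-7 + 2)/(-4) = -5*(-¼) = 5/4 ≈ 1.2500)
C(N) = 5/4
1/(31734 - 98*(C(-3) + M(12, 13))) = 1/(31734 - 98*(5/4 + (13 + 2*12))) = 1/(31734 - 98*(5/4 + (13 + 24))) = 1/(31734 - 98*(5/4 + 37)) = 1/(31734 - 98*153/4) = 1/(31734 - 7497/2) = 1/(55971/2) = 2/55971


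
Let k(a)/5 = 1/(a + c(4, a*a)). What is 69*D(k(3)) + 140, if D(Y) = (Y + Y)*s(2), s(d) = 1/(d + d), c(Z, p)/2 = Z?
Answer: 3425/22 ≈ 155.68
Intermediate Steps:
c(Z, p) = 2*Z
k(a) = 5/(8 + a) (k(a) = 5/(a + 2*4) = 5/(a + 8) = 5/(8 + a))
s(d) = 1/(2*d)
D(Y) = Y/2 (D(Y) = (Y + Y)*((1/2)/2) = (2*Y)*((1/2)*(1/2)) = (2*Y)*(1/4) = Y/2)
69*D(k(3)) + 140 = 69*((5/(8 + 3))/2) + 140 = 69*((5/11)/2) + 140 = 69*((5*(1/11))/2) + 140 = 69*((1/2)*(5/11)) + 140 = 69*(5/22) + 140 = 345/22 + 140 = 3425/22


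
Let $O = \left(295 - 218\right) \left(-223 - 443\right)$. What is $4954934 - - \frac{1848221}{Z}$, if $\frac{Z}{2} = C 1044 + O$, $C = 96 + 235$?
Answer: $\frac{2916297622997}{588564} \approx 4.9549 \cdot 10^{6}$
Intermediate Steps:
$O = -51282$ ($O = 77 \left(-666\right) = -51282$)
$C = 331$
$Z = 588564$ ($Z = 2 \left(331 \cdot 1044 - 51282\right) = 2 \left(345564 - 51282\right) = 2 \cdot 294282 = 588564$)
$4954934 - - \frac{1848221}{Z} = 4954934 - - \frac{1848221}{588564} = 4954934 + \frac{1848221}{588564} = \frac{2916297622997}{588564}$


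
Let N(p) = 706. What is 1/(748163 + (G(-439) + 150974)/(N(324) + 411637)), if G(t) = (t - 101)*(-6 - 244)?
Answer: 412343/308500061883 ≈ 1.3366e-6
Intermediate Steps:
G(t) = 25250 - 250*t (G(t) = (-101 + t)*(-250) = 25250 - 250*t)
1/(748163 + (G(-439) + 150974)/(N(324) + 411637)) = 1/(748163 + ((25250 - 250*(-439)) + 150974)/(706 + 411637)) = 1/(748163 + ((25250 + 109750) + 150974)/412343) = 1/(748163 + (135000 + 150974)*(1/412343)) = 1/(748163 + 285974*(1/412343)) = 1/(748163 + 285974/412343) = 1/(308500061883/412343) = 412343/308500061883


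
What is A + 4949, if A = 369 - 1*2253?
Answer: 3065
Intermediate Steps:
A = -1884 (A = 369 - 2253 = -1884)
A + 4949 = -1884 + 4949 = 3065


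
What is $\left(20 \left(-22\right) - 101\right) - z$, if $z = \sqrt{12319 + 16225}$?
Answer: $-541 - 8 \sqrt{446} \approx -709.95$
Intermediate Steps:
$z = 8 \sqrt{446}$ ($z = \sqrt{28544} = 8 \sqrt{446} \approx 168.95$)
$\left(20 \left(-22\right) - 101\right) - z = \left(20 \left(-22\right) - 101\right) - 8 \sqrt{446} = \left(-440 - 101\right) - 8 \sqrt{446} = -541 - 8 \sqrt{446}$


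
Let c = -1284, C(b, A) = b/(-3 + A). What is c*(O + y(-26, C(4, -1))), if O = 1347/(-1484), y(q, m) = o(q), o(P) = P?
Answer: 12817851/371 ≈ 34549.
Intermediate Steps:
y(q, m) = q
O = -1347/1484 (O = 1347*(-1/1484) = -1347/1484 ≈ -0.90768)
c*(O + y(-26, C(4, -1))) = -1284*(-1347/1484 - 26) = -1284*(-39931/1484) = 12817851/371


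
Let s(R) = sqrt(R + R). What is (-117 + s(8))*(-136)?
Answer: 15368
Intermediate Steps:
s(R) = sqrt(2)*sqrt(R) (s(R) = sqrt(2*R) = sqrt(2)*sqrt(R))
(-117 + s(8))*(-136) = (-117 + sqrt(2)*sqrt(8))*(-136) = (-117 + sqrt(2)*(2*sqrt(2)))*(-136) = (-117 + 4)*(-136) = -113*(-136) = 15368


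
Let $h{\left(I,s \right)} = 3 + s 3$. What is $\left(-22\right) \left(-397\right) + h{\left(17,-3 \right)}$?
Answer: $8728$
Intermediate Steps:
$h{\left(I,s \right)} = 3 + 3 s$
$\left(-22\right) \left(-397\right) + h{\left(17,-3 \right)} = \left(-22\right) \left(-397\right) + \left(3 + 3 \left(-3\right)\right) = 8734 + \left(3 - 9\right) = 8734 - 6 = 8728$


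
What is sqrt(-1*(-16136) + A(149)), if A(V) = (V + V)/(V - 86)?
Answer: sqrt(7118062)/21 ≈ 127.05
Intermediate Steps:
A(V) = 2*V/(-86 + V) (A(V) = (2*V)/(-86 + V) = 2*V/(-86 + V))
sqrt(-1*(-16136) + A(149)) = sqrt(-1*(-16136) + 2*149/(-86 + 149)) = sqrt(16136 + 2*149/63) = sqrt(16136 + 2*149*(1/63)) = sqrt(16136 + 298/63) = sqrt(1016866/63) = sqrt(7118062)/21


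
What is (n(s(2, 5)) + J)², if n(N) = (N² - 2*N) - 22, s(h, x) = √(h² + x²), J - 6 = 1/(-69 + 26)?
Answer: 525848/1849 - 2232*√29/43 ≈ 4.8683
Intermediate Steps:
J = 257/43 (J = 6 + 1/(-69 + 26) = 6 + 1/(-43) = 6 - 1/43 = 257/43 ≈ 5.9767)
n(N) = -22 + N² - 2*N
(n(s(2, 5)) + J)² = ((-22 + (√(2² + 5²))² - 2*√(2² + 5²)) + 257/43)² = ((-22 + (√(4 + 25))² - 2*√(4 + 25)) + 257/43)² = ((-22 + (√29)² - 2*√29) + 257/43)² = ((-22 + 29 - 2*√29) + 257/43)² = ((7 - 2*√29) + 257/43)² = (558/43 - 2*√29)²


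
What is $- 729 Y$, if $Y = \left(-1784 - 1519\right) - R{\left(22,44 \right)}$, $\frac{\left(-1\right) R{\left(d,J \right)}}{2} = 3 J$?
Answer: $2215431$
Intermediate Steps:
$R{\left(d,J \right)} = - 6 J$ ($R{\left(d,J \right)} = - 2 \cdot 3 J = - 6 J$)
$Y = -3039$ ($Y = \left(-1784 - 1519\right) - \left(-6\right) 44 = \left(-1784 - 1519\right) - -264 = -3303 + 264 = -3039$)
$- 729 Y = \left(-729\right) \left(-3039\right) = 2215431$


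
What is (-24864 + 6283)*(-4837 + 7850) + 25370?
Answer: -55959183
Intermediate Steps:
(-24864 + 6283)*(-4837 + 7850) + 25370 = -18581*3013 + 25370 = -55984553 + 25370 = -55959183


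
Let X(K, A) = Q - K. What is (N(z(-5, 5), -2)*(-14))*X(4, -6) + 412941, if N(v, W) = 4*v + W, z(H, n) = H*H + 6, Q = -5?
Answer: 428313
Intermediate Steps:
z(H, n) = 6 + H**2 (z(H, n) = H**2 + 6 = 6 + H**2)
N(v, W) = W + 4*v
X(K, A) = -5 - K
(N(z(-5, 5), -2)*(-14))*X(4, -6) + 412941 = ((-2 + 4*(6 + (-5)**2))*(-14))*(-5 - 1*4) + 412941 = ((-2 + 4*(6 + 25))*(-14))*(-5 - 4) + 412941 = ((-2 + 4*31)*(-14))*(-9) + 412941 = ((-2 + 124)*(-14))*(-9) + 412941 = (122*(-14))*(-9) + 412941 = -1708*(-9) + 412941 = 15372 + 412941 = 428313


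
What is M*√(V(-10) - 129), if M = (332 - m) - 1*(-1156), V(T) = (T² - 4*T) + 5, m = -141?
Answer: 6516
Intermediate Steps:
V(T) = 5 + T² - 4*T
M = 1629 (M = (332 - 1*(-141)) - 1*(-1156) = (332 + 141) + 1156 = 473 + 1156 = 1629)
M*√(V(-10) - 129) = 1629*√((5 + (-10)² - 4*(-10)) - 129) = 1629*√((5 + 100 + 40) - 129) = 1629*√(145 - 129) = 1629*√16 = 1629*4 = 6516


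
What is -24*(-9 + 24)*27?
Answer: -9720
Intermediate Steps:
-24*(-9 + 24)*27 = -24*15*27 = -360*27 = -9720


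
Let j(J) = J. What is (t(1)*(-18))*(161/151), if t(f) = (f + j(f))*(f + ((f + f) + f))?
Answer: -23184/151 ≈ -153.54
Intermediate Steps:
t(f) = 8*f² (t(f) = (f + f)*(f + ((f + f) + f)) = (2*f)*(f + (2*f + f)) = (2*f)*(f + 3*f) = (2*f)*(4*f) = 8*f²)
(t(1)*(-18))*(161/151) = ((8*1²)*(-18))*(161/151) = ((8*1)*(-18))*(161*(1/151)) = (8*(-18))*(161/151) = -144*161/151 = -23184/151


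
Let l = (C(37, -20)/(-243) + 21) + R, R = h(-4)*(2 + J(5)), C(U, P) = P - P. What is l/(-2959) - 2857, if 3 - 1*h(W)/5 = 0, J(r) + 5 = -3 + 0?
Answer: -8453794/2959 ≈ -2857.0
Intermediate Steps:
J(r) = -8 (J(r) = -5 + (-3 + 0) = -5 - 3 = -8)
h(W) = 15 (h(W) = 15 - 5*0 = 15 + 0 = 15)
C(U, P) = 0
R = -90 (R = 15*(2 - 8) = 15*(-6) = -90)
l = -69 (l = (0/(-243) + 21) - 90 = (0*(-1/243) + 21) - 90 = (0 + 21) - 90 = 21 - 90 = -69)
l/(-2959) - 2857 = -69/(-2959) - 2857 = -69*(-1/2959) - 2857 = 69/2959 - 2857 = -8453794/2959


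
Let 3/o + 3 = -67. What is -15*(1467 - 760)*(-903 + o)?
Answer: 19153539/2 ≈ 9.5768e+6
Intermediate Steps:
o = -3/70 (o = 3/(-3 - 67) = 3/(-70) = 3*(-1/70) = -3/70 ≈ -0.042857)
-15*(1467 - 760)*(-903 + o) = -15*(1467 - 760)*(-903 - 3/70) = -10605*(-63213)/70 = -15*(-6384513/10) = 19153539/2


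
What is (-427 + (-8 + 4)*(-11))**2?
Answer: 146689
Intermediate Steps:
(-427 + (-8 + 4)*(-11))**2 = (-427 - 4*(-11))**2 = (-427 + 44)**2 = (-383)**2 = 146689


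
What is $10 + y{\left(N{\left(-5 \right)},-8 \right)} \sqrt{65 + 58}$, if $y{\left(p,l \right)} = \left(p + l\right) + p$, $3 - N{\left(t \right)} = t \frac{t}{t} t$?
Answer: $10 - 52 \sqrt{123} \approx -566.71$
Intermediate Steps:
$N{\left(t \right)} = 3 - t^{2}$ ($N{\left(t \right)} = 3 - t \frac{t}{t} t = 3 - t 1 t = 3 - t t = 3 - t^{2}$)
$y{\left(p,l \right)} = l + 2 p$ ($y{\left(p,l \right)} = \left(l + p\right) + p = l + 2 p$)
$10 + y{\left(N{\left(-5 \right)},-8 \right)} \sqrt{65 + 58} = 10 + \left(-8 + 2 \left(3 - \left(-5\right)^{2}\right)\right) \sqrt{65 + 58} = 10 + \left(-8 + 2 \left(3 - 25\right)\right) \sqrt{123} = 10 + \left(-8 + 2 \left(-22\right)\right) \sqrt{123} = 10 + \left(-8 - 44\right) \sqrt{123} = 10 - 52 \sqrt{123}$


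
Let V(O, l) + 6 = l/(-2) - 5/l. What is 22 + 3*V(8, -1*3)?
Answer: 27/2 ≈ 13.500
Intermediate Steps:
V(O, l) = -6 - 5/l - l/2 (V(O, l) = -6 + (l/(-2) - 5/l) = -6 + (l*(-½) - 5/l) = -6 + (-l/2 - 5/l) = -6 + (-5/l - l/2) = -6 - 5/l - l/2)
22 + 3*V(8, -1*3) = 22 + 3*(-6 - 5/((-1*3)) - (-1)*3/2) = 22 + 3*(-6 - 5/(-3) - ½*(-3)) = 22 + 3*(-6 - 5*(-⅓) + 3/2) = 22 + 3*(-6 + 5/3 + 3/2) = 22 + 3*(-17/6) = 22 - 17/2 = 27/2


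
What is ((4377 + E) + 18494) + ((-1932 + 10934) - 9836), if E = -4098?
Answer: 17939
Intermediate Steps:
((4377 + E) + 18494) + ((-1932 + 10934) - 9836) = ((4377 - 4098) + 18494) + ((-1932 + 10934) - 9836) = (279 + 18494) + (9002 - 9836) = 18773 - 834 = 17939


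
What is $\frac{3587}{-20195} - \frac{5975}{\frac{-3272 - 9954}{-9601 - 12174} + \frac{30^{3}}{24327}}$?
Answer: $- \frac{2367483122146837}{680402387070} \approx -3479.5$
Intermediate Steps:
$\frac{3587}{-20195} - \frac{5975}{\frac{-3272 - 9954}{-9601 - 12174} + \frac{30^{3}}{24327}} = 3587 \left(- \frac{1}{20195}\right) - \frac{5975}{- \frac{13226}{-21775} + 27000 \cdot \frac{1}{24327}} = - \frac{3587}{20195} - \frac{5975}{\left(-13226\right) \left(- \frac{1}{21775}\right) + \frac{1000}{901}} = - \frac{3587}{20195} - \frac{5975}{\frac{13226}{21775} + \frac{1000}{901}} = - \frac{3587}{20195} - \frac{5975}{\frac{33691626}{19619275}} = - \frac{3587}{20195} - \frac{117225168125}{33691626} = - \frac{2367483122146837}{680402387070}$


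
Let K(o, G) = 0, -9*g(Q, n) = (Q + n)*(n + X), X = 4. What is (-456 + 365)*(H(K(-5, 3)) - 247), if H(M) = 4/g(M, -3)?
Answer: 21385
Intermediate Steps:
g(Q, n) = -(4 + n)*(Q + n)/9 (g(Q, n) = -(Q + n)*(n + 4)/9 = -(Q + n)*(4 + n)/9 = -(4 + n)*(Q + n)/9)
H(M) = 4/(⅓ - M/9) (H(M) = 4/(-4*M/9 - 4/9*(-3) - ⅑*(-3)² - ⅑*M*(-3)) = 4/(-4*M/9 + 4/3 - ⅑*9 + M/3) = 4/(-4*M/9 + 4/3 - 1 + M/3) = 4/(⅓ - M/9))
(-456 + 365)*(H(K(-5, 3)) - 247) = (-456 + 365)*(-36/(-3 + 0) - 247) = -91*(-36/(-3) - 247) = -91*(-36*(-⅓) - 247) = -91*(12 - 247) = -91*(-235) = 21385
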